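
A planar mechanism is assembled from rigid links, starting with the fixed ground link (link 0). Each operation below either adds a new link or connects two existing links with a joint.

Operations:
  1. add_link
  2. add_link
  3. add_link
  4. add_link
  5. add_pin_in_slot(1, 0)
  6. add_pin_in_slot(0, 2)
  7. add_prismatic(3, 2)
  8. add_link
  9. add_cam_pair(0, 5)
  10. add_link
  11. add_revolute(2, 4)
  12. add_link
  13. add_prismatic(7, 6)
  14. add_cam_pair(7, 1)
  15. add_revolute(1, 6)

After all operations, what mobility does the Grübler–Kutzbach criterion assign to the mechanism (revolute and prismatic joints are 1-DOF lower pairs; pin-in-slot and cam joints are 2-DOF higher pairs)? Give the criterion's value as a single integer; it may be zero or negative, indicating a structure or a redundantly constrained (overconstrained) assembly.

L=1 J1=0 J2=0
add link → L=2 J1=0 J2=0
add link → L=3 J1=0 J2=0
add link → L=4 J1=0 J2=0
add link → L=5 J1=0 J2=0
PS@1,0 dof=2 J2 → L=5 J1=0 J2=1
PS@0,2 dof=2 J2 → L=5 J1=0 J2=2
P@3,2 dof=1 J1 → L=5 J1=1 J2=2
add link → L=6 J1=1 J2=2
C@0,5 dof=2 J2 → L=6 J1=1 J2=3
add link → L=7 J1=1 J2=3
R@2,4 dof=1 J1 → L=7 J1=2 J2=3
add link → L=8 J1=2 J2=3
P@7,6 dof=1 J1 → L=8 J1=3 J2=3
C@7,1 dof=2 J2 → L=8 J1=3 J2=4
R@1,6 dof=1 J1 → L=8 J1=4 J2=4
M=3(L−1)−2J1−J2=3·7−2·4−4=9

M = 9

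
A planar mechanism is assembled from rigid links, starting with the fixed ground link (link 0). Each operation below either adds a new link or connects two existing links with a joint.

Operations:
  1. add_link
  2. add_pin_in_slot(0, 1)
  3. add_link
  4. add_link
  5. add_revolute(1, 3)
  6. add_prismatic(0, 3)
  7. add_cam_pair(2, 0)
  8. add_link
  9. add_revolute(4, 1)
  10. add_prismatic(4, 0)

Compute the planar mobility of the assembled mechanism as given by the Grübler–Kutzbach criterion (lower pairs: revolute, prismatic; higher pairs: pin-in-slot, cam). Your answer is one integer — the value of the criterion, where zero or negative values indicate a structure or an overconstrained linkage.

link 0 = ground. State L|J1|J2 = 1|0|0
+link1  2|0|0
PS(0,1) f=2→J2  2|0|1
+link2  3|0|1
+link3  4|0|1
R(1,3) f=1→J1  4|1|1
P(0,3) f=1→J1  4|2|1
C(2,0) f=2→J2  4|2|2
+link4  5|2|2
R(4,1) f=1→J1  5|3|2
P(4,0) f=1→J1  5|4|2
M = 3(5−1)−2·4−2 = 12−8−2 = 2

M = 2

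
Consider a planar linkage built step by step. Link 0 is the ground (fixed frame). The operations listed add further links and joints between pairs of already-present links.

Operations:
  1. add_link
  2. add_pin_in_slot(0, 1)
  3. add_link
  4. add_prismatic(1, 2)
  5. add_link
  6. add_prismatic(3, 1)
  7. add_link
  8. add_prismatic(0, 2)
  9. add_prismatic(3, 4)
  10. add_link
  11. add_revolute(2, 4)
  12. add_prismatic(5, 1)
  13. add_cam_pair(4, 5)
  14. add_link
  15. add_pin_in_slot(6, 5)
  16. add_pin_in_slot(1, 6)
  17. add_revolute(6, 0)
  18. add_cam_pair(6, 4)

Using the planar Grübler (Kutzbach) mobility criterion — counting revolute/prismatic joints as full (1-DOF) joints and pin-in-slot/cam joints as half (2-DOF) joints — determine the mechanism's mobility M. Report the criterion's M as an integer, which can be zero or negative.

M = -1

link 0 = ground. State L|J1|J2 = 1|0|0
+link1  2|0|0
PS(0,1) f=2→J2  2|0|1
+link2  3|0|1
P(1,2) f=1→J1  3|1|1
+link3  4|1|1
P(3,1) f=1→J1  4|2|1
+link4  5|2|1
P(0,2) f=1→J1  5|3|1
P(3,4) f=1→J1  5|4|1
+link5  6|4|1
R(2,4) f=1→J1  6|5|1
P(5,1) f=1→J1  6|6|1
C(4,5) f=2→J2  6|6|2
+link6  7|6|2
PS(6,5) f=2→J2  7|6|3
PS(1,6) f=2→J2  7|6|4
R(6,0) f=1→J1  7|7|4
C(6,4) f=2→J2  7|7|5
M = 3(7−1)−2·7−5 = 18−14−5 = -1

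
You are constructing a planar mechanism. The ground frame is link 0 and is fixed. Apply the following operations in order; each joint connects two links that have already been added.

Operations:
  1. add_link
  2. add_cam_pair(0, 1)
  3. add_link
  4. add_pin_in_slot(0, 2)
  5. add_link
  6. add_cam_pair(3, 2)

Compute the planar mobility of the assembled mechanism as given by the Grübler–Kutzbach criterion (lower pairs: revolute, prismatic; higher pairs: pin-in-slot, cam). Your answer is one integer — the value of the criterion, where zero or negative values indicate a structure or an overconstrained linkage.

M = 6

L=1 J1=0 J2=0
add link → L=2 J1=0 J2=0
C@0,1 dof=2 J2 → L=2 J1=0 J2=1
add link → L=3 J1=0 J2=1
PS@0,2 dof=2 J2 → L=3 J1=0 J2=2
add link → L=4 J1=0 J2=2
C@3,2 dof=2 J2 → L=4 J1=0 J2=3
M=3(L−1)−2J1−J2=3·3−2·0−3=6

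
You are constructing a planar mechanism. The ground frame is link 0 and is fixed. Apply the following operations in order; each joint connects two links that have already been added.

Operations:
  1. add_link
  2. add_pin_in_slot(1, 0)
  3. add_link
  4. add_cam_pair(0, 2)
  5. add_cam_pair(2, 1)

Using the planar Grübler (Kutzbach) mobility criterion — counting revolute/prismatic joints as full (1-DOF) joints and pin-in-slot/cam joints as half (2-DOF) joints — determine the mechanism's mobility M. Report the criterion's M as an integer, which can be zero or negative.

(L,J1,J2)=(1,0,0); link0 fixed
link1: (2,0,0)
PS 1-0 [J2]: (2,0,1)
link2: (3,0,1)
C 0-2 [J2]: (3,0,2)
C 2-1 [J2]: (3,0,3)
Grübler: 3·2 − 2·0 − 3 = 3

M = 3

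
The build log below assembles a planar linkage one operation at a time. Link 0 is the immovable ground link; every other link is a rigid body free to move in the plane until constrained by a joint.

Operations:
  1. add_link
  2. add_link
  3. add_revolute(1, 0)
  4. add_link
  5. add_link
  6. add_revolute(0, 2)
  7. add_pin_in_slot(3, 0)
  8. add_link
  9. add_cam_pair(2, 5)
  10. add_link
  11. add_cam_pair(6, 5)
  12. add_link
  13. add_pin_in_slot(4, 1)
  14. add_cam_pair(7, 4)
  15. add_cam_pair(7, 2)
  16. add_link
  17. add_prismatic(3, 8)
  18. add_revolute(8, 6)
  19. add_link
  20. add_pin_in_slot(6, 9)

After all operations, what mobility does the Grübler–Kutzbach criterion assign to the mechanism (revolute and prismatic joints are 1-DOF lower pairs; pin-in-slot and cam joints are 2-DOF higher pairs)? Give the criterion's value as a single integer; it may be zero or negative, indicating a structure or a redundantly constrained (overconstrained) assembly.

L=1 J1=0 J2=0
add link → L=2 J1=0 J2=0
add link → L=3 J1=0 J2=0
R@1,0 dof=1 J1 → L=3 J1=1 J2=0
add link → L=4 J1=1 J2=0
add link → L=5 J1=1 J2=0
R@0,2 dof=1 J1 → L=5 J1=2 J2=0
PS@3,0 dof=2 J2 → L=5 J1=2 J2=1
add link → L=6 J1=2 J2=1
C@2,5 dof=2 J2 → L=6 J1=2 J2=2
add link → L=7 J1=2 J2=2
C@6,5 dof=2 J2 → L=7 J1=2 J2=3
add link → L=8 J1=2 J2=3
PS@4,1 dof=2 J2 → L=8 J1=2 J2=4
C@7,4 dof=2 J2 → L=8 J1=2 J2=5
C@7,2 dof=2 J2 → L=8 J1=2 J2=6
add link → L=9 J1=2 J2=6
P@3,8 dof=1 J1 → L=9 J1=3 J2=6
R@8,6 dof=1 J1 → L=9 J1=4 J2=6
add link → L=10 J1=4 J2=6
PS@6,9 dof=2 J2 → L=10 J1=4 J2=7
M=3(L−1)−2J1−J2=3·9−2·4−7=12

M = 12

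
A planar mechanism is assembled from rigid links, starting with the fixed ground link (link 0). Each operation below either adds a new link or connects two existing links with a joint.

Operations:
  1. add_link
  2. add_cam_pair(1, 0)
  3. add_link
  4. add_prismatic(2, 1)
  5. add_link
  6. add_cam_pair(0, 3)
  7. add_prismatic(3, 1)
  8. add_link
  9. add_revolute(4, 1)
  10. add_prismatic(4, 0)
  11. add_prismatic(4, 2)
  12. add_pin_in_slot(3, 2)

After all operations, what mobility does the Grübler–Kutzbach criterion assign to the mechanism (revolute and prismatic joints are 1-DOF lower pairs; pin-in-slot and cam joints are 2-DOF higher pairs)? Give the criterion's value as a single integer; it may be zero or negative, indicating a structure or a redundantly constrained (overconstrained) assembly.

L=1 J1=0 J2=0
add link → L=2 J1=0 J2=0
C@1,0 dof=2 J2 → L=2 J1=0 J2=1
add link → L=3 J1=0 J2=1
P@2,1 dof=1 J1 → L=3 J1=1 J2=1
add link → L=4 J1=1 J2=1
C@0,3 dof=2 J2 → L=4 J1=1 J2=2
P@3,1 dof=1 J1 → L=4 J1=2 J2=2
add link → L=5 J1=2 J2=2
R@4,1 dof=1 J1 → L=5 J1=3 J2=2
P@4,0 dof=1 J1 → L=5 J1=4 J2=2
P@4,2 dof=1 J1 → L=5 J1=5 J2=2
PS@3,2 dof=2 J2 → L=5 J1=5 J2=3
M=3(L−1)−2J1−J2=3·4−2·5−3=-1

M = -1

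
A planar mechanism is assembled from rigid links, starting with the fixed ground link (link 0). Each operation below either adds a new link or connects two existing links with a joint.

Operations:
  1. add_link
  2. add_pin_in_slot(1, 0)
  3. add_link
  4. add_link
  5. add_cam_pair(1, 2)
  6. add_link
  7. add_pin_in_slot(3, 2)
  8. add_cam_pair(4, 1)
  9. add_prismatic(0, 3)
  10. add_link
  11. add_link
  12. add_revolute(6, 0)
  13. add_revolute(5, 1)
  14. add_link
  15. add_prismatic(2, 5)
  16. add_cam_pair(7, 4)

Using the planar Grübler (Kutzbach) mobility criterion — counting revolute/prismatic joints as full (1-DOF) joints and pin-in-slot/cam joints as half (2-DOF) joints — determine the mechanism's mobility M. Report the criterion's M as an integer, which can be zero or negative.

(L,J1,J2)=(1,0,0); link0 fixed
link1: (2,0,0)
PS 1-0 [J2]: (2,0,1)
link2: (3,0,1)
link3: (4,0,1)
C 1-2 [J2]: (4,0,2)
link4: (5,0,2)
PS 3-2 [J2]: (5,0,3)
C 4-1 [J2]: (5,0,4)
P 0-3 [J1]: (5,1,4)
link5: (6,1,4)
link6: (7,1,4)
R 6-0 [J1]: (7,2,4)
R 5-1 [J1]: (7,3,4)
link7: (8,3,4)
P 2-5 [J1]: (8,4,4)
C 7-4 [J2]: (8,4,5)
Grübler: 3·7 − 2·4 − 5 = 8

M = 8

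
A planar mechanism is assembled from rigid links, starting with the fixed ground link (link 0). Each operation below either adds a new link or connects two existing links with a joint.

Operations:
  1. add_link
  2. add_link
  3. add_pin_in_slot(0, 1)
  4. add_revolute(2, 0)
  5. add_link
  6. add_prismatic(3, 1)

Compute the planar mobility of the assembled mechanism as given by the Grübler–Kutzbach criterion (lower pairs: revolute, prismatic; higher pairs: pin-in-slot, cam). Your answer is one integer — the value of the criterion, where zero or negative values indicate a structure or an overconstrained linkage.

M = 4

L=1 J1=0 J2=0
add link → L=2 J1=0 J2=0
add link → L=3 J1=0 J2=0
PS@0,1 dof=2 J2 → L=3 J1=0 J2=1
R@2,0 dof=1 J1 → L=3 J1=1 J2=1
add link → L=4 J1=1 J2=1
P@3,1 dof=1 J1 → L=4 J1=2 J2=1
M=3(L−1)−2J1−J2=3·3−2·2−1=4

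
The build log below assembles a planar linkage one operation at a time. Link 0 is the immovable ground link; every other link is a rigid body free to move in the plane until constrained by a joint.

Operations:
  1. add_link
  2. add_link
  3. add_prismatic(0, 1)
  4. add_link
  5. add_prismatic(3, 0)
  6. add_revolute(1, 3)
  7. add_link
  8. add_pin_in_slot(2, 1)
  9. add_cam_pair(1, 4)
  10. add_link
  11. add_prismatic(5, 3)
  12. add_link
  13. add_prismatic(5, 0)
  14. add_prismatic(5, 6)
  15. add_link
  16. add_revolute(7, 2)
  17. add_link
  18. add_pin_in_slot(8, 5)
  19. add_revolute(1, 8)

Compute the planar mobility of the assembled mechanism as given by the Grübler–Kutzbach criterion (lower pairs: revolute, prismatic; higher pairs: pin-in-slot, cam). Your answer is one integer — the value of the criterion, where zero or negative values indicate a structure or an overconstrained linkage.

M = 5

L=1 J1=0 J2=0
add link → L=2 J1=0 J2=0
add link → L=3 J1=0 J2=0
P@0,1 dof=1 J1 → L=3 J1=1 J2=0
add link → L=4 J1=1 J2=0
P@3,0 dof=1 J1 → L=4 J1=2 J2=0
R@1,3 dof=1 J1 → L=4 J1=3 J2=0
add link → L=5 J1=3 J2=0
PS@2,1 dof=2 J2 → L=5 J1=3 J2=1
C@1,4 dof=2 J2 → L=5 J1=3 J2=2
add link → L=6 J1=3 J2=2
P@5,3 dof=1 J1 → L=6 J1=4 J2=2
add link → L=7 J1=4 J2=2
P@5,0 dof=1 J1 → L=7 J1=5 J2=2
P@5,6 dof=1 J1 → L=7 J1=6 J2=2
add link → L=8 J1=6 J2=2
R@7,2 dof=1 J1 → L=8 J1=7 J2=2
add link → L=9 J1=7 J2=2
PS@8,5 dof=2 J2 → L=9 J1=7 J2=3
R@1,8 dof=1 J1 → L=9 J1=8 J2=3
M=3(L−1)−2J1−J2=3·8−2·8−3=5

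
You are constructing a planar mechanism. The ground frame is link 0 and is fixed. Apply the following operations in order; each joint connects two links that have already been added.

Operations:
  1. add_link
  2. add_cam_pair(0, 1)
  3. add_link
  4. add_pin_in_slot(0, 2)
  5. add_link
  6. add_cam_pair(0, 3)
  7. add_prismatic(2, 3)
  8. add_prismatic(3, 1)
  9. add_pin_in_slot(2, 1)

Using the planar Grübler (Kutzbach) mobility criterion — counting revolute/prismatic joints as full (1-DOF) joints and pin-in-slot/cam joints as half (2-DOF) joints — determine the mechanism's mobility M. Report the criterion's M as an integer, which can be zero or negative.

L=1 J1=0 J2=0
add link → L=2 J1=0 J2=0
C@0,1 dof=2 J2 → L=2 J1=0 J2=1
add link → L=3 J1=0 J2=1
PS@0,2 dof=2 J2 → L=3 J1=0 J2=2
add link → L=4 J1=0 J2=2
C@0,3 dof=2 J2 → L=4 J1=0 J2=3
P@2,3 dof=1 J1 → L=4 J1=1 J2=3
P@3,1 dof=1 J1 → L=4 J1=2 J2=3
PS@2,1 dof=2 J2 → L=4 J1=2 J2=4
M=3(L−1)−2J1−J2=3·3−2·2−4=1

M = 1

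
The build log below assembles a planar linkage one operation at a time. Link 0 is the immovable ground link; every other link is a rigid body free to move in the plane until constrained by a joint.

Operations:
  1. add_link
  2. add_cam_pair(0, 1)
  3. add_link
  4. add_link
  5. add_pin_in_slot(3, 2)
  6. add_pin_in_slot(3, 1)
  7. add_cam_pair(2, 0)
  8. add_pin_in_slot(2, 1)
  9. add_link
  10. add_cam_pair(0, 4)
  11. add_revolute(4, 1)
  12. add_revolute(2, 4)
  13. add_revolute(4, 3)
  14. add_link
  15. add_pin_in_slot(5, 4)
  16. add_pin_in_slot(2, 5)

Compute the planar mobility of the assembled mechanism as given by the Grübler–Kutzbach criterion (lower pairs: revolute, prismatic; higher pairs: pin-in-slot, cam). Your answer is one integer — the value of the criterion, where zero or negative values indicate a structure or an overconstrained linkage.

link 0 = ground. State L|J1|J2 = 1|0|0
+link1  2|0|0
C(0,1) f=2→J2  2|0|1
+link2  3|0|1
+link3  4|0|1
PS(3,2) f=2→J2  4|0|2
PS(3,1) f=2→J2  4|0|3
C(2,0) f=2→J2  4|0|4
PS(2,1) f=2→J2  4|0|5
+link4  5|0|5
C(0,4) f=2→J2  5|0|6
R(4,1) f=1→J1  5|1|6
R(2,4) f=1→J1  5|2|6
R(4,3) f=1→J1  5|3|6
+link5  6|3|6
PS(5,4) f=2→J2  6|3|7
PS(2,5) f=2→J2  6|3|8
M = 3(6−1)−2·3−8 = 15−6−8 = 1

M = 1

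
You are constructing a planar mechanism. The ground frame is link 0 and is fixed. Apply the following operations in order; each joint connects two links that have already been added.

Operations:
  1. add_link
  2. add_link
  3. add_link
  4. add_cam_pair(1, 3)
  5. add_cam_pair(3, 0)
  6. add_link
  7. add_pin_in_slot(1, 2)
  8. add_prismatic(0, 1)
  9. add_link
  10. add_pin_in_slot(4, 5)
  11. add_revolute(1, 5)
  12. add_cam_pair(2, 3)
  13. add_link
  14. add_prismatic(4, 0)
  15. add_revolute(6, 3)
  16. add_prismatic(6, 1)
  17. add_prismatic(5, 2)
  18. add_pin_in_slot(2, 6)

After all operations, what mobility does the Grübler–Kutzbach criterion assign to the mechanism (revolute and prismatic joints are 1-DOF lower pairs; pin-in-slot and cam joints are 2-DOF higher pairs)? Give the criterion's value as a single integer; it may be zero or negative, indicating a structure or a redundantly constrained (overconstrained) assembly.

L=1 J1=0 J2=0
add link → L=2 J1=0 J2=0
add link → L=3 J1=0 J2=0
add link → L=4 J1=0 J2=0
C@1,3 dof=2 J2 → L=4 J1=0 J2=1
C@3,0 dof=2 J2 → L=4 J1=0 J2=2
add link → L=5 J1=0 J2=2
PS@1,2 dof=2 J2 → L=5 J1=0 J2=3
P@0,1 dof=1 J1 → L=5 J1=1 J2=3
add link → L=6 J1=1 J2=3
PS@4,5 dof=2 J2 → L=6 J1=1 J2=4
R@1,5 dof=1 J1 → L=6 J1=2 J2=4
C@2,3 dof=2 J2 → L=6 J1=2 J2=5
add link → L=7 J1=2 J2=5
P@4,0 dof=1 J1 → L=7 J1=3 J2=5
R@6,3 dof=1 J1 → L=7 J1=4 J2=5
P@6,1 dof=1 J1 → L=7 J1=5 J2=5
P@5,2 dof=1 J1 → L=7 J1=6 J2=5
PS@2,6 dof=2 J2 → L=7 J1=6 J2=6
M=3(L−1)−2J1−J2=3·6−2·6−6=0

M = 0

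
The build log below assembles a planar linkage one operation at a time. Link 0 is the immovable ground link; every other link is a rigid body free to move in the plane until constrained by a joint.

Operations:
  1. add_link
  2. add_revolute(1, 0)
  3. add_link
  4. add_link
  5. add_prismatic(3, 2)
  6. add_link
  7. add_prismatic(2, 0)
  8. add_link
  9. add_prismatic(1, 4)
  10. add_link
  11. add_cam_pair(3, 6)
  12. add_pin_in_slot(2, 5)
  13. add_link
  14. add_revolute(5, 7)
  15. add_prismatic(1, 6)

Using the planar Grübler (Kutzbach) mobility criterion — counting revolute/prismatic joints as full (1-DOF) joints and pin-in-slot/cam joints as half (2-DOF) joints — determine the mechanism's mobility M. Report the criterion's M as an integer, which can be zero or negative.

M = 7

L=1 J1=0 J2=0
add link → L=2 J1=0 J2=0
R@1,0 dof=1 J1 → L=2 J1=1 J2=0
add link → L=3 J1=1 J2=0
add link → L=4 J1=1 J2=0
P@3,2 dof=1 J1 → L=4 J1=2 J2=0
add link → L=5 J1=2 J2=0
P@2,0 dof=1 J1 → L=5 J1=3 J2=0
add link → L=6 J1=3 J2=0
P@1,4 dof=1 J1 → L=6 J1=4 J2=0
add link → L=7 J1=4 J2=0
C@3,6 dof=2 J2 → L=7 J1=4 J2=1
PS@2,5 dof=2 J2 → L=7 J1=4 J2=2
add link → L=8 J1=4 J2=2
R@5,7 dof=1 J1 → L=8 J1=5 J2=2
P@1,6 dof=1 J1 → L=8 J1=6 J2=2
M=3(L−1)−2J1−J2=3·7−2·6−2=7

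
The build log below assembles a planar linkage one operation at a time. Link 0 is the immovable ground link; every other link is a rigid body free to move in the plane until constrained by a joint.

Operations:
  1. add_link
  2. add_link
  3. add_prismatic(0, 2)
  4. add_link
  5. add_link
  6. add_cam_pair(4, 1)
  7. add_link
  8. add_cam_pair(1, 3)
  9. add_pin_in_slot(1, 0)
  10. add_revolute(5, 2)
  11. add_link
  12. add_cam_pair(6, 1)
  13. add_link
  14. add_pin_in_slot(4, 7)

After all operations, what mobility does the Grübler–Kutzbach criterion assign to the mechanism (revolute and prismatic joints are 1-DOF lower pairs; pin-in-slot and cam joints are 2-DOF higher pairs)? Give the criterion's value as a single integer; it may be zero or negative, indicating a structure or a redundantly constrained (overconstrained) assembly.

M = 12

ground; <1,0,0>
#1 <2,0,0>
#2 <3,0,0>
P:0↔2 J1 <3,1,0>
#3 <4,1,0>
#4 <5,1,0>
C:4↔1 J2 <5,1,1>
#5 <6,1,1>
C:1↔3 J2 <6,1,2>
PS:1↔0 J2 <6,1,3>
R:5↔2 J1 <6,2,3>
#6 <7,2,3>
C:6↔1 J2 <7,2,4>
#7 <8,2,4>
PS:4↔7 J2 <8,2,5>
3×7 − 2×2 − 1×5 = 12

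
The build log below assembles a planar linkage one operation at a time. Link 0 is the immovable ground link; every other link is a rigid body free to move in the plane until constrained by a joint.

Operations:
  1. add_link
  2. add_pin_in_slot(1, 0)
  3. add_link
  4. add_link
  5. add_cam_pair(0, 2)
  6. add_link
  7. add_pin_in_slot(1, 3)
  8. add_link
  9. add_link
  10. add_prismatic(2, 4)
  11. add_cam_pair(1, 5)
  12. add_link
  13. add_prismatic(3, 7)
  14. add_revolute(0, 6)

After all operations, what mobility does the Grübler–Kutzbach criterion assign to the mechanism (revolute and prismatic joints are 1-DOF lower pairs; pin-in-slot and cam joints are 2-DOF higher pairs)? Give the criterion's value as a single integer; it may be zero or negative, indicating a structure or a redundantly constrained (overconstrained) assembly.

(L,J1,J2)=(1,0,0); link0 fixed
link1: (2,0,0)
PS 1-0 [J2]: (2,0,1)
link2: (3,0,1)
link3: (4,0,1)
C 0-2 [J2]: (4,0,2)
link4: (5,0,2)
PS 1-3 [J2]: (5,0,3)
link5: (6,0,3)
link6: (7,0,3)
P 2-4 [J1]: (7,1,3)
C 1-5 [J2]: (7,1,4)
link7: (8,1,4)
P 3-7 [J1]: (8,2,4)
R 0-6 [J1]: (8,3,4)
Grübler: 3·7 − 2·3 − 4 = 11

M = 11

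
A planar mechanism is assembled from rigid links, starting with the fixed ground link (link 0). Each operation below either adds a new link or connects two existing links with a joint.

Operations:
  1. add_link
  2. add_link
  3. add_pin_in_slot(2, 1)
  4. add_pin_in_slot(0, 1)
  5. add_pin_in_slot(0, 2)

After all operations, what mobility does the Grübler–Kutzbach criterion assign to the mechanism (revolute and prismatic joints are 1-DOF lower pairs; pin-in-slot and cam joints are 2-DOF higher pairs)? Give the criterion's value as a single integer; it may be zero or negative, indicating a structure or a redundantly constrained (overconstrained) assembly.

M = 3

link 0 = ground. State L|J1|J2 = 1|0|0
+link1  2|0|0
+link2  3|0|0
PS(2,1) f=2→J2  3|0|1
PS(0,1) f=2→J2  3|0|2
PS(0,2) f=2→J2  3|0|3
M = 3(3−1)−2·0−3 = 6−0−3 = 3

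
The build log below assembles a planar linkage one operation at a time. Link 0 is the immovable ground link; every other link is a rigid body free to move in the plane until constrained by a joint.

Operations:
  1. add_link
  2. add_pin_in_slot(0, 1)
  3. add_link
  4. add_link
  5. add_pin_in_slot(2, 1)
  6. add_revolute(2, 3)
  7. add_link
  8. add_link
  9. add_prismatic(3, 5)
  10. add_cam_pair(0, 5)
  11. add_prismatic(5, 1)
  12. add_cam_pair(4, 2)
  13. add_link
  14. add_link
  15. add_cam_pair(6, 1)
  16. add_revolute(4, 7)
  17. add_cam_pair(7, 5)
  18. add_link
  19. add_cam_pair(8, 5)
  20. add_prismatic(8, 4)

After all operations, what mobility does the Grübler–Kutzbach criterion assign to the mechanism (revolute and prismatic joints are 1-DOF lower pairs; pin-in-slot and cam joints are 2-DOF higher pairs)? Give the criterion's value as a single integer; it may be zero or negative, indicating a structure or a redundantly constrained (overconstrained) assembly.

M = 7

link 0 = ground. State L|J1|J2 = 1|0|0
+link1  2|0|0
PS(0,1) f=2→J2  2|0|1
+link2  3|0|1
+link3  4|0|1
PS(2,1) f=2→J2  4|0|2
R(2,3) f=1→J1  4|1|2
+link4  5|1|2
+link5  6|1|2
P(3,5) f=1→J1  6|2|2
C(0,5) f=2→J2  6|2|3
P(5,1) f=1→J1  6|3|3
C(4,2) f=2→J2  6|3|4
+link6  7|3|4
+link7  8|3|4
C(6,1) f=2→J2  8|3|5
R(4,7) f=1→J1  8|4|5
C(7,5) f=2→J2  8|4|6
+link8  9|4|6
C(8,5) f=2→J2  9|4|7
P(8,4) f=1→J1  9|5|7
M = 3(9−1)−2·5−7 = 24−10−7 = 7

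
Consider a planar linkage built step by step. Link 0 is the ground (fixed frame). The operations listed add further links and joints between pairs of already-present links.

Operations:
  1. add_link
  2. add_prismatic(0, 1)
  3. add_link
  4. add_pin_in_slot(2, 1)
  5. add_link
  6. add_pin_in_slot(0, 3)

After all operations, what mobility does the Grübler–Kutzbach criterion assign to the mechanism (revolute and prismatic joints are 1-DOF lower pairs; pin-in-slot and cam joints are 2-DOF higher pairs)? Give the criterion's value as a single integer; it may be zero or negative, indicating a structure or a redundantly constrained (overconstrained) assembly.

M = 5

link 0 = ground. State L|J1|J2 = 1|0|0
+link1  2|0|0
P(0,1) f=1→J1  2|1|0
+link2  3|1|0
PS(2,1) f=2→J2  3|1|1
+link3  4|1|1
PS(0,3) f=2→J2  4|1|2
M = 3(4−1)−2·1−2 = 9−2−2 = 5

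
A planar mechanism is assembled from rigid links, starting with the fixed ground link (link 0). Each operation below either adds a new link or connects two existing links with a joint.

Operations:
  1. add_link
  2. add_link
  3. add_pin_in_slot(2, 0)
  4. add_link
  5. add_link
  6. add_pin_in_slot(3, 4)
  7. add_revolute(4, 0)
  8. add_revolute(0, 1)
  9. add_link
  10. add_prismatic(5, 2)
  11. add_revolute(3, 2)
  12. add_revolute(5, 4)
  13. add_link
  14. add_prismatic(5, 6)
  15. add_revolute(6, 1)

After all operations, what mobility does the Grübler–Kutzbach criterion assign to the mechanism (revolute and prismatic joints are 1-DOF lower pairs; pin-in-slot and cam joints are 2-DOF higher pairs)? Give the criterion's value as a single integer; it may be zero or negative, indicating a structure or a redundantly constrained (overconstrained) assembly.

L=1 J1=0 J2=0
add link → L=2 J1=0 J2=0
add link → L=3 J1=0 J2=0
PS@2,0 dof=2 J2 → L=3 J1=0 J2=1
add link → L=4 J1=0 J2=1
add link → L=5 J1=0 J2=1
PS@3,4 dof=2 J2 → L=5 J1=0 J2=2
R@4,0 dof=1 J1 → L=5 J1=1 J2=2
R@0,1 dof=1 J1 → L=5 J1=2 J2=2
add link → L=6 J1=2 J2=2
P@5,2 dof=1 J1 → L=6 J1=3 J2=2
R@3,2 dof=1 J1 → L=6 J1=4 J2=2
R@5,4 dof=1 J1 → L=6 J1=5 J2=2
add link → L=7 J1=5 J2=2
P@5,6 dof=1 J1 → L=7 J1=6 J2=2
R@6,1 dof=1 J1 → L=7 J1=7 J2=2
M=3(L−1)−2J1−J2=3·6−2·7−2=2

M = 2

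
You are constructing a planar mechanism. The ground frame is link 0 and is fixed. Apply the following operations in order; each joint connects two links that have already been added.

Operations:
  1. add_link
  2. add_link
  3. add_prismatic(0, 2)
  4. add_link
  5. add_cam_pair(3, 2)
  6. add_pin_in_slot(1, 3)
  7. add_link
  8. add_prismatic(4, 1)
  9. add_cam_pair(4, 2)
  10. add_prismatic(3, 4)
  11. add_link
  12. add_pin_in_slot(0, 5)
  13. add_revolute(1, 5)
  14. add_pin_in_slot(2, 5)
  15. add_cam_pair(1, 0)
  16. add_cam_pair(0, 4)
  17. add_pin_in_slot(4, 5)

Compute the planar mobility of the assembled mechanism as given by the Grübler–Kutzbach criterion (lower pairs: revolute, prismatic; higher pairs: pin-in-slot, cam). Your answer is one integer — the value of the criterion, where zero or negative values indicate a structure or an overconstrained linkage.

M = -1

[1;0;0] (link 0 is ground)
L+ [2;0;0]
L+ [3;0;0]
P(0,2)∈J1 [3;1;0]
L+ [4;1;0]
C(3,2)∈J2 [4;1;1]
PS(1,3)∈J2 [4;1;2]
L+ [5;1;2]
P(4,1)∈J1 [5;2;2]
C(4,2)∈J2 [5;2;3]
P(3,4)∈J1 [5;3;3]
L+ [6;3;3]
PS(0,5)∈J2 [6;3;4]
R(1,5)∈J1 [6;4;4]
PS(2,5)∈J2 [6;4;5]
C(1,0)∈J2 [6;4;6]
C(0,4)∈J2 [6;4;7]
PS(4,5)∈J2 [6;4;8]
mobility = 15 − 8 − 8 = -1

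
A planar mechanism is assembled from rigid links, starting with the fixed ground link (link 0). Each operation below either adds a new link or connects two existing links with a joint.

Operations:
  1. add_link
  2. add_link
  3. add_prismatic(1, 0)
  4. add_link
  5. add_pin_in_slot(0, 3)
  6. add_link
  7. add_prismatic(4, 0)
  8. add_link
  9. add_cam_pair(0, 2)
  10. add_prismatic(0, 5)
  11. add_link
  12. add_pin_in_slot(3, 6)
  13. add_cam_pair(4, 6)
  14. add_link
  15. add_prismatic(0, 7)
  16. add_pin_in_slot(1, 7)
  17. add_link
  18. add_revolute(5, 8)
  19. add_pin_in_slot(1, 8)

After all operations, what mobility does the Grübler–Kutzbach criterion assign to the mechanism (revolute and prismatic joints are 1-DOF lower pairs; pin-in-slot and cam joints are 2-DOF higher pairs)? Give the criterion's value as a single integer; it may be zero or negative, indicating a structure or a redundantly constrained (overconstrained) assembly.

link 0 = ground. State L|J1|J2 = 1|0|0
+link1  2|0|0
+link2  3|0|0
P(1,0) f=1→J1  3|1|0
+link3  4|1|0
PS(0,3) f=2→J2  4|1|1
+link4  5|1|1
P(4,0) f=1→J1  5|2|1
+link5  6|2|1
C(0,2) f=2→J2  6|2|2
P(0,5) f=1→J1  6|3|2
+link6  7|3|2
PS(3,6) f=2→J2  7|3|3
C(4,6) f=2→J2  7|3|4
+link7  8|3|4
P(0,7) f=1→J1  8|4|4
PS(1,7) f=2→J2  8|4|5
+link8  9|4|5
R(5,8) f=1→J1  9|5|5
PS(1,8) f=2→J2  9|5|6
M = 3(9−1)−2·5−6 = 24−10−6 = 8

M = 8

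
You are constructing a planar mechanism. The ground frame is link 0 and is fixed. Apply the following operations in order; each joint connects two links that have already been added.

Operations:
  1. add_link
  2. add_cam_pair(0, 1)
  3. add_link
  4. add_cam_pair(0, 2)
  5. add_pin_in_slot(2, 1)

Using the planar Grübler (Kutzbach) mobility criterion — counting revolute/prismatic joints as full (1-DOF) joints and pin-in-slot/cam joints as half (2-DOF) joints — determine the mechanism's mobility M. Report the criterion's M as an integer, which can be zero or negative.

[1;0;0] (link 0 is ground)
L+ [2;0;0]
C(0,1)∈J2 [2;0;1]
L+ [3;0;1]
C(0,2)∈J2 [3;0;2]
PS(2,1)∈J2 [3;0;3]
mobility = 6 − 0 − 3 = 3

M = 3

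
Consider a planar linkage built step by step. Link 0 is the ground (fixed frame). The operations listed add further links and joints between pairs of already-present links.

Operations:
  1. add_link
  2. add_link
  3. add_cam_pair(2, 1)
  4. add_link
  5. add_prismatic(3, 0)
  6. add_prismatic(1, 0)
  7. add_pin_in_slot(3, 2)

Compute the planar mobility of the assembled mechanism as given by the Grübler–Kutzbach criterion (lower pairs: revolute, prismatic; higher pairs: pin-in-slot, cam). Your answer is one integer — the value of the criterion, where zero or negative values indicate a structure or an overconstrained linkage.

link 0 = ground. State L|J1|J2 = 1|0|0
+link1  2|0|0
+link2  3|0|0
C(2,1) f=2→J2  3|0|1
+link3  4|0|1
P(3,0) f=1→J1  4|1|1
P(1,0) f=1→J1  4|2|1
PS(3,2) f=2→J2  4|2|2
M = 3(4−1)−2·2−2 = 9−4−2 = 3

M = 3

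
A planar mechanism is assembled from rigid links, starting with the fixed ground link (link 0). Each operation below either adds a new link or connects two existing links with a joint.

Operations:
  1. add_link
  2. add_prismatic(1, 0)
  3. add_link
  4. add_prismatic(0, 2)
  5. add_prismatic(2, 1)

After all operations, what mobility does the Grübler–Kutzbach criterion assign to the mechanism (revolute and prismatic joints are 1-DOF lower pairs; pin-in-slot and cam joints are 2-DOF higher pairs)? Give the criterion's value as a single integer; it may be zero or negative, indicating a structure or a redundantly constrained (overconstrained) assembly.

link 0 = ground. State L|J1|J2 = 1|0|0
+link1  2|0|0
P(1,0) f=1→J1  2|1|0
+link2  3|1|0
P(0,2) f=1→J1  3|2|0
P(2,1) f=1→J1  3|3|0
M = 3(3−1)−2·3−0 = 6−6−0 = 0

M = 0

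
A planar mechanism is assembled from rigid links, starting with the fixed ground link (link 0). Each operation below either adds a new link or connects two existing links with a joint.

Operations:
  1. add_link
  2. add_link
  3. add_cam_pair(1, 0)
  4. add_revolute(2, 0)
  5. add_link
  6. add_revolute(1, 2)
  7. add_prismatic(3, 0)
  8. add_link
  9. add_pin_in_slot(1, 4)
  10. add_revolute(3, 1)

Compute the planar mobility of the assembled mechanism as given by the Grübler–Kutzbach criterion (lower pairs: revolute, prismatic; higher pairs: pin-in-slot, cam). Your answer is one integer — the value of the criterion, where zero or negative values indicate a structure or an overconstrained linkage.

ground; <1,0,0>
#1 <2,0,0>
#2 <3,0,0>
C:1↔0 J2 <3,0,1>
R:2↔0 J1 <3,1,1>
#3 <4,1,1>
R:1↔2 J1 <4,2,1>
P:3↔0 J1 <4,3,1>
#4 <5,3,1>
PS:1↔4 J2 <5,3,2>
R:3↔1 J1 <5,4,2>
3×4 − 2×4 − 1×2 = 2

M = 2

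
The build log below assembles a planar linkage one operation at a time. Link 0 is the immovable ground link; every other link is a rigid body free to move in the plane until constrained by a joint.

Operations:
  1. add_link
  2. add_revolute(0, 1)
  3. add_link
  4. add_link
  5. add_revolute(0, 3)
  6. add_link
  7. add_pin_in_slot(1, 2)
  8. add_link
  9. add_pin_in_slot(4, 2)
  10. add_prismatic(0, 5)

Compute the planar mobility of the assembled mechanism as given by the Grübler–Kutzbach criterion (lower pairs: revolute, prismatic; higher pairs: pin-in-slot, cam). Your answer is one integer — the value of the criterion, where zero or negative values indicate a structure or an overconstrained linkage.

[1;0;0] (link 0 is ground)
L+ [2;0;0]
R(0,1)∈J1 [2;1;0]
L+ [3;1;0]
L+ [4;1;0]
R(0,3)∈J1 [4;2;0]
L+ [5;2;0]
PS(1,2)∈J2 [5;2;1]
L+ [6;2;1]
PS(4,2)∈J2 [6;2;2]
P(0,5)∈J1 [6;3;2]
mobility = 15 − 6 − 2 = 7

M = 7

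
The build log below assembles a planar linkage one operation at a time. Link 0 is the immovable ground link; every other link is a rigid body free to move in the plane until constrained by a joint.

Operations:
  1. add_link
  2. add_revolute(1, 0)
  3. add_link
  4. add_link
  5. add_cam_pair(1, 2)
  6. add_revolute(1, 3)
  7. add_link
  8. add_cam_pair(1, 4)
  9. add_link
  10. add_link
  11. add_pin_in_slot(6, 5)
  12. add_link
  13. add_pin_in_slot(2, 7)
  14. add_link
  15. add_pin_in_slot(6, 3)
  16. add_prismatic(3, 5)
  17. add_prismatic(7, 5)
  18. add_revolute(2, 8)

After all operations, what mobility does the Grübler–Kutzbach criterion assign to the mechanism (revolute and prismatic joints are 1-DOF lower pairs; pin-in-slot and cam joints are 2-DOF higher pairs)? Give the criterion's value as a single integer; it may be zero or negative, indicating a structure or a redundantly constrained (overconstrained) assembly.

[1;0;0] (link 0 is ground)
L+ [2;0;0]
R(1,0)∈J1 [2;1;0]
L+ [3;1;0]
L+ [4;1;0]
C(1,2)∈J2 [4;1;1]
R(1,3)∈J1 [4;2;1]
L+ [5;2;1]
C(1,4)∈J2 [5;2;2]
L+ [6;2;2]
L+ [7;2;2]
PS(6,5)∈J2 [7;2;3]
L+ [8;2;3]
PS(2,7)∈J2 [8;2;4]
L+ [9;2;4]
PS(6,3)∈J2 [9;2;5]
P(3,5)∈J1 [9;3;5]
P(7,5)∈J1 [9;4;5]
R(2,8)∈J1 [9;5;5]
mobility = 24 − 10 − 5 = 9

M = 9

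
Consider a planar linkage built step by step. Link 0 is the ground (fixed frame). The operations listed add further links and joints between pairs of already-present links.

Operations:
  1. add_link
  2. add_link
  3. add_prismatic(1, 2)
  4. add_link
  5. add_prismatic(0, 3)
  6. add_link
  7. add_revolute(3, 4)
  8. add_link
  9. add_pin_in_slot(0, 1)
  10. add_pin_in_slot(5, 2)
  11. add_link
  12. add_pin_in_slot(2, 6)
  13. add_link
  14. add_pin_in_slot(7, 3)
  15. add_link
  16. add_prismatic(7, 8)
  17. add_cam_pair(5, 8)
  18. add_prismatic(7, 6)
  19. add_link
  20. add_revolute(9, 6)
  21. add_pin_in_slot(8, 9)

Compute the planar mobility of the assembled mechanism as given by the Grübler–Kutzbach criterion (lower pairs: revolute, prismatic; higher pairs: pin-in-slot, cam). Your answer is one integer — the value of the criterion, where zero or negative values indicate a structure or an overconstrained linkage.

M = 9

ground; <1,0,0>
#1 <2,0,0>
#2 <3,0,0>
P:1↔2 J1 <3,1,0>
#3 <4,1,0>
P:0↔3 J1 <4,2,0>
#4 <5,2,0>
R:3↔4 J1 <5,3,0>
#5 <6,3,0>
PS:0↔1 J2 <6,3,1>
PS:5↔2 J2 <6,3,2>
#6 <7,3,2>
PS:2↔6 J2 <7,3,3>
#7 <8,3,3>
PS:7↔3 J2 <8,3,4>
#8 <9,3,4>
P:7↔8 J1 <9,4,4>
C:5↔8 J2 <9,4,5>
P:7↔6 J1 <9,5,5>
#9 <10,5,5>
R:9↔6 J1 <10,6,5>
PS:8↔9 J2 <10,6,6>
3×9 − 2×6 − 1×6 = 9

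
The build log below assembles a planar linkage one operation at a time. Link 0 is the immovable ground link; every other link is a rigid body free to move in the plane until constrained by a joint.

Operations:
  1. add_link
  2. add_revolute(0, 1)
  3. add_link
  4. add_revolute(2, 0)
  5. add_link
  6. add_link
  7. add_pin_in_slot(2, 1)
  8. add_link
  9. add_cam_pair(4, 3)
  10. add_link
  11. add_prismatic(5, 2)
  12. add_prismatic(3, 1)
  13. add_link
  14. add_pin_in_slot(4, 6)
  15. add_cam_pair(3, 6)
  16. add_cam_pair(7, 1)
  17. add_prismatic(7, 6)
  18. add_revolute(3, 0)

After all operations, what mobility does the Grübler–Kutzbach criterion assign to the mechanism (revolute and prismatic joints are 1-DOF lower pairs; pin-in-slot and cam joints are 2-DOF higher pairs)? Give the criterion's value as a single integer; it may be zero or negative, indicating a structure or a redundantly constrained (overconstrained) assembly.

M = 4

L=1 J1=0 J2=0
add link → L=2 J1=0 J2=0
R@0,1 dof=1 J1 → L=2 J1=1 J2=0
add link → L=3 J1=1 J2=0
R@2,0 dof=1 J1 → L=3 J1=2 J2=0
add link → L=4 J1=2 J2=0
add link → L=5 J1=2 J2=0
PS@2,1 dof=2 J2 → L=5 J1=2 J2=1
add link → L=6 J1=2 J2=1
C@4,3 dof=2 J2 → L=6 J1=2 J2=2
add link → L=7 J1=2 J2=2
P@5,2 dof=1 J1 → L=7 J1=3 J2=2
P@3,1 dof=1 J1 → L=7 J1=4 J2=2
add link → L=8 J1=4 J2=2
PS@4,6 dof=2 J2 → L=8 J1=4 J2=3
C@3,6 dof=2 J2 → L=8 J1=4 J2=4
C@7,1 dof=2 J2 → L=8 J1=4 J2=5
P@7,6 dof=1 J1 → L=8 J1=5 J2=5
R@3,0 dof=1 J1 → L=8 J1=6 J2=5
M=3(L−1)−2J1−J2=3·7−2·6−5=4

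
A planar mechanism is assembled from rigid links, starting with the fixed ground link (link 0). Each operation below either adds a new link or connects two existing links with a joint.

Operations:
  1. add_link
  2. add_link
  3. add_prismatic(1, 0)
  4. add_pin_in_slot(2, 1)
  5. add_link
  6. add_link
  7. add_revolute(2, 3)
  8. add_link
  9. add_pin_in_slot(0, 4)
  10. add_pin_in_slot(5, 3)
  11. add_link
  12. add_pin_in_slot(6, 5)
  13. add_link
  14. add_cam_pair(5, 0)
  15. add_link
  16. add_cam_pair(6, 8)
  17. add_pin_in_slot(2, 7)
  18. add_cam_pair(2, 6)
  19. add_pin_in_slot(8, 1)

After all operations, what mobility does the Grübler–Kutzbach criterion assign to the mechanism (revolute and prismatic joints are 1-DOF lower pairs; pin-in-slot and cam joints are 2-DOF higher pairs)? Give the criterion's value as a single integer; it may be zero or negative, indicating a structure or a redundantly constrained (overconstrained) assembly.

M = 11

link 0 = ground. State L|J1|J2 = 1|0|0
+link1  2|0|0
+link2  3|0|0
P(1,0) f=1→J1  3|1|0
PS(2,1) f=2→J2  3|1|1
+link3  4|1|1
+link4  5|1|1
R(2,3) f=1→J1  5|2|1
+link5  6|2|1
PS(0,4) f=2→J2  6|2|2
PS(5,3) f=2→J2  6|2|3
+link6  7|2|3
PS(6,5) f=2→J2  7|2|4
+link7  8|2|4
C(5,0) f=2→J2  8|2|5
+link8  9|2|5
C(6,8) f=2→J2  9|2|6
PS(2,7) f=2→J2  9|2|7
C(2,6) f=2→J2  9|2|8
PS(8,1) f=2→J2  9|2|9
M = 3(9−1)−2·2−9 = 24−4−9 = 11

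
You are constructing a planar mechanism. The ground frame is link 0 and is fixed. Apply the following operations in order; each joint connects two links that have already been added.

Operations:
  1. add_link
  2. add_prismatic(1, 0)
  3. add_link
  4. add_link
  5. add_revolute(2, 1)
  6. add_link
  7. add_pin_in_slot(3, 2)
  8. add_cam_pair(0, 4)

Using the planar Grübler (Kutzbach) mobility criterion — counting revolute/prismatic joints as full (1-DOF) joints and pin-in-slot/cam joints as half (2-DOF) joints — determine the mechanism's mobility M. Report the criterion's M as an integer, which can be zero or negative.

M = 6

link 0 = ground. State L|J1|J2 = 1|0|0
+link1  2|0|0
P(1,0) f=1→J1  2|1|0
+link2  3|1|0
+link3  4|1|0
R(2,1) f=1→J1  4|2|0
+link4  5|2|0
PS(3,2) f=2→J2  5|2|1
C(0,4) f=2→J2  5|2|2
M = 3(5−1)−2·2−2 = 12−4−2 = 6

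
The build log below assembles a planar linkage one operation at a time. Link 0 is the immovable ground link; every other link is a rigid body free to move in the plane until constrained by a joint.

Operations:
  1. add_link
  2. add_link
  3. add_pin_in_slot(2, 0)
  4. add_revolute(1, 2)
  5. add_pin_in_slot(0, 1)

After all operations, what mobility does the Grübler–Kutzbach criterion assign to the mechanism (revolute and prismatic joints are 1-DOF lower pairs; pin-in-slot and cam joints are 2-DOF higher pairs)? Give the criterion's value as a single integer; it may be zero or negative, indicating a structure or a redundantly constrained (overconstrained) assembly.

ground; <1,0,0>
#1 <2,0,0>
#2 <3,0,0>
PS:2↔0 J2 <3,0,1>
R:1↔2 J1 <3,1,1>
PS:0↔1 J2 <3,1,2>
3×2 − 2×1 − 1×2 = 2

M = 2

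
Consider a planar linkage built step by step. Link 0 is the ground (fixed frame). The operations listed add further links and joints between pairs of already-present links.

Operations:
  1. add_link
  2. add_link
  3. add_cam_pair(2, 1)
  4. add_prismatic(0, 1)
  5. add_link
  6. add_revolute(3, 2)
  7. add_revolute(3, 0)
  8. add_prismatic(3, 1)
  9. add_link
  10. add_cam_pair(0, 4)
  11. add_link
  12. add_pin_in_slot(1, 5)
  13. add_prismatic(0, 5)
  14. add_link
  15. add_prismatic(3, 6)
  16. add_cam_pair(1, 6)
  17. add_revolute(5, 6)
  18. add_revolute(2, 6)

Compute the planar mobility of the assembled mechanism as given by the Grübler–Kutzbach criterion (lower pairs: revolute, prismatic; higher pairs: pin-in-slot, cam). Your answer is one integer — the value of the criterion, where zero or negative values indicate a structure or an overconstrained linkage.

M = -2

link 0 = ground. State L|J1|J2 = 1|0|0
+link1  2|0|0
+link2  3|0|0
C(2,1) f=2→J2  3|0|1
P(0,1) f=1→J1  3|1|1
+link3  4|1|1
R(3,2) f=1→J1  4|2|1
R(3,0) f=1→J1  4|3|1
P(3,1) f=1→J1  4|4|1
+link4  5|4|1
C(0,4) f=2→J2  5|4|2
+link5  6|4|2
PS(1,5) f=2→J2  6|4|3
P(0,5) f=1→J1  6|5|3
+link6  7|5|3
P(3,6) f=1→J1  7|6|3
C(1,6) f=2→J2  7|6|4
R(5,6) f=1→J1  7|7|4
R(2,6) f=1→J1  7|8|4
M = 3(7−1)−2·8−4 = 18−16−4 = -2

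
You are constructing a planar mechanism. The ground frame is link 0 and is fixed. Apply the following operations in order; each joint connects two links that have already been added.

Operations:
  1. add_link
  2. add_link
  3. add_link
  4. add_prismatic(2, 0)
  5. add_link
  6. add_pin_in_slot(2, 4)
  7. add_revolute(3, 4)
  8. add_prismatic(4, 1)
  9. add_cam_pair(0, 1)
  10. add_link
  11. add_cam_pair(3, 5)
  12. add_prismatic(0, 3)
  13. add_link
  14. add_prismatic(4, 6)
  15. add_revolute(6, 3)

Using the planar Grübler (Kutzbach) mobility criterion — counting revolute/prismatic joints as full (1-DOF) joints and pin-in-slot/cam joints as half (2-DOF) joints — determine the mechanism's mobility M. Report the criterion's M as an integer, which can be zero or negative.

link 0 = ground. State L|J1|J2 = 1|0|0
+link1  2|0|0
+link2  3|0|0
+link3  4|0|0
P(2,0) f=1→J1  4|1|0
+link4  5|1|0
PS(2,4) f=2→J2  5|1|1
R(3,4) f=1→J1  5|2|1
P(4,1) f=1→J1  5|3|1
C(0,1) f=2→J2  5|3|2
+link5  6|3|2
C(3,5) f=2→J2  6|3|3
P(0,3) f=1→J1  6|4|3
+link6  7|4|3
P(4,6) f=1→J1  7|5|3
R(6,3) f=1→J1  7|6|3
M = 3(7−1)−2·6−3 = 18−12−3 = 3

M = 3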